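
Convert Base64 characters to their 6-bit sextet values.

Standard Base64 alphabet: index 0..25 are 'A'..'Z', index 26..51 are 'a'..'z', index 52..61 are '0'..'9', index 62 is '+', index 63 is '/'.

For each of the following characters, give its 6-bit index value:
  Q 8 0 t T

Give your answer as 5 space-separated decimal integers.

Answer: 16 60 52 45 19

Derivation:
'Q': A..Z range, ord('Q') − ord('A') = 16
'8': 0..9 range, 52 + ord('8') − ord('0') = 60
'0': 0..9 range, 52 + ord('0') − ord('0') = 52
't': a..z range, 26 + ord('t') − ord('a') = 45
'T': A..Z range, ord('T') − ord('A') = 19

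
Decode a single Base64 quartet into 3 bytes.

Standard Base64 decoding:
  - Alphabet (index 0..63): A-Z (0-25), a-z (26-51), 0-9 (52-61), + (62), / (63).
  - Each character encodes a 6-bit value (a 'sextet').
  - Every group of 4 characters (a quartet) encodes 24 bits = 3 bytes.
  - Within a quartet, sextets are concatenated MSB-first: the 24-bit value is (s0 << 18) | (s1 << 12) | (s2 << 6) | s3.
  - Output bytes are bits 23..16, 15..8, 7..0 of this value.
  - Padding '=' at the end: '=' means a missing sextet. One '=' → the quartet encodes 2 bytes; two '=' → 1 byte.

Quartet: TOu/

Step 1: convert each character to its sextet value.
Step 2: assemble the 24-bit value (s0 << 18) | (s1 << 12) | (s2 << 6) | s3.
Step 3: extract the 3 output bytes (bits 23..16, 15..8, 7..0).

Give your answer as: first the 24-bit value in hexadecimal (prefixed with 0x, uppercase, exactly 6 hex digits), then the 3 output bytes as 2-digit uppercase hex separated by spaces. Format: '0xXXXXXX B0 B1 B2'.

Answer: 0x4CEBBF 4C EB BF

Derivation:
Sextets: T=19, O=14, u=46, /=63
24-bit: (19<<18) | (14<<12) | (46<<6) | 63
      = 0x4C0000 | 0x00E000 | 0x000B80 | 0x00003F
      = 0x4CEBBF
Bytes: (v>>16)&0xFF=4C, (v>>8)&0xFF=EB, v&0xFF=BF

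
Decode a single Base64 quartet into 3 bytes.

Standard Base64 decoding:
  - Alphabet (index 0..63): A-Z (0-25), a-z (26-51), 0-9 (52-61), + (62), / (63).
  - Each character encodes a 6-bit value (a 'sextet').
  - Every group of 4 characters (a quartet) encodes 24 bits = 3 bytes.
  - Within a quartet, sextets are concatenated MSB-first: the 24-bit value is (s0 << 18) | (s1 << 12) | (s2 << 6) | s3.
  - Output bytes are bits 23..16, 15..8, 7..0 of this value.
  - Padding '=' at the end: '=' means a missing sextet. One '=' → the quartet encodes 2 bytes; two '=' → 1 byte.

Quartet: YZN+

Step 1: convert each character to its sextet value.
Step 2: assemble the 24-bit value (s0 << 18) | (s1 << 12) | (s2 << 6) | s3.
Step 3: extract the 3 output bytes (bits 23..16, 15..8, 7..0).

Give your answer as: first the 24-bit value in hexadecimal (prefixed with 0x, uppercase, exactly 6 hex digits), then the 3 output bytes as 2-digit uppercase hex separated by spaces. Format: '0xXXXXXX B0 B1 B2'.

Sextets: Y=24, Z=25, N=13, +=62
24-bit: (24<<18) | (25<<12) | (13<<6) | 62
      = 0x600000 | 0x019000 | 0x000340 | 0x00003E
      = 0x61937E
Bytes: (v>>16)&0xFF=61, (v>>8)&0xFF=93, v&0xFF=7E

Answer: 0x61937E 61 93 7E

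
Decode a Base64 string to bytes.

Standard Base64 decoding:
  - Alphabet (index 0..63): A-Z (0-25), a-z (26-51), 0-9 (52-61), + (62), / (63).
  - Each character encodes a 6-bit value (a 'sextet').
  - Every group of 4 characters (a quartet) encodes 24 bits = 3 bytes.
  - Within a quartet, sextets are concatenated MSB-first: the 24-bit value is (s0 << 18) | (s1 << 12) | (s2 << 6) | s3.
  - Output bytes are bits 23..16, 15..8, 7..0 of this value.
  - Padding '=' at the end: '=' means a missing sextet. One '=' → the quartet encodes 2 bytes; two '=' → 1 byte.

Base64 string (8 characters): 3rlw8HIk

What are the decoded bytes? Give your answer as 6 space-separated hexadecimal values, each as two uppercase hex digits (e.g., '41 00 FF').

Answer: DE B9 70 F0 72 24

Derivation:
After char 0 ('3'=55): chars_in_quartet=1 acc=0x37 bytes_emitted=0
After char 1 ('r'=43): chars_in_quartet=2 acc=0xDEB bytes_emitted=0
After char 2 ('l'=37): chars_in_quartet=3 acc=0x37AE5 bytes_emitted=0
After char 3 ('w'=48): chars_in_quartet=4 acc=0xDEB970 -> emit DE B9 70, reset; bytes_emitted=3
After char 4 ('8'=60): chars_in_quartet=1 acc=0x3C bytes_emitted=3
After char 5 ('H'=7): chars_in_quartet=2 acc=0xF07 bytes_emitted=3
After char 6 ('I'=8): chars_in_quartet=3 acc=0x3C1C8 bytes_emitted=3
After char 7 ('k'=36): chars_in_quartet=4 acc=0xF07224 -> emit F0 72 24, reset; bytes_emitted=6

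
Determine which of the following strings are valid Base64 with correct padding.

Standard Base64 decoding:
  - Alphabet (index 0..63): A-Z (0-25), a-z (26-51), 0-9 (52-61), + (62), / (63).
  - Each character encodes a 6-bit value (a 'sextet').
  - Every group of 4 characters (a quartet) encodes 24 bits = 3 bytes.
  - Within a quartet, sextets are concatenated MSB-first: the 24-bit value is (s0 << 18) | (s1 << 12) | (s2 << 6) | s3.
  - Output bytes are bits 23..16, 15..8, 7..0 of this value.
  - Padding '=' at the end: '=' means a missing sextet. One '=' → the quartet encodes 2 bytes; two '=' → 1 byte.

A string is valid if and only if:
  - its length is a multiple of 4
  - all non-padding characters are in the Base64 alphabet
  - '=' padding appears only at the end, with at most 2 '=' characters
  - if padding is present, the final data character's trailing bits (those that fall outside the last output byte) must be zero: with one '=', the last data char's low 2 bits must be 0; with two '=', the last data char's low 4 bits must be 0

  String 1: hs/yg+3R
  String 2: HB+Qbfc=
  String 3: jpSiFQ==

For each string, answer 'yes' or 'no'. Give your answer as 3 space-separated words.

Answer: yes yes yes

Derivation:
String 1: 'hs/yg+3R' → valid
String 2: 'HB+Qbfc=' → valid
String 3: 'jpSiFQ==' → valid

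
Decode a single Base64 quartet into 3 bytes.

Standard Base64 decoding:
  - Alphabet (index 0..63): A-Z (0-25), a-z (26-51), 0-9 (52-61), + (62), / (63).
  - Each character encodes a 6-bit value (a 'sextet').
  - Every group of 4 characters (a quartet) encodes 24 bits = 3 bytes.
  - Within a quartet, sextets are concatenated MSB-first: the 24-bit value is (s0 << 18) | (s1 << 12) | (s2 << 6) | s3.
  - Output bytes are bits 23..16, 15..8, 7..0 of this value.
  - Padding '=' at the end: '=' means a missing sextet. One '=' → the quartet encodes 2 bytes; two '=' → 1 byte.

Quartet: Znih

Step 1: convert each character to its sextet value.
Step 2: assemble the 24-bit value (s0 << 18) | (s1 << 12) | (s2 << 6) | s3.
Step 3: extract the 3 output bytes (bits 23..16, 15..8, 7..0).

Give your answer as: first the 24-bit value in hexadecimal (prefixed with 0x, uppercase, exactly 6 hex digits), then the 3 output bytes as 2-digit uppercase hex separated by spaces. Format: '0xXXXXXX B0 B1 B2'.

Sextets: Z=25, n=39, i=34, h=33
24-bit: (25<<18) | (39<<12) | (34<<6) | 33
      = 0x640000 | 0x027000 | 0x000880 | 0x000021
      = 0x6678A1
Bytes: (v>>16)&0xFF=66, (v>>8)&0xFF=78, v&0xFF=A1

Answer: 0x6678A1 66 78 A1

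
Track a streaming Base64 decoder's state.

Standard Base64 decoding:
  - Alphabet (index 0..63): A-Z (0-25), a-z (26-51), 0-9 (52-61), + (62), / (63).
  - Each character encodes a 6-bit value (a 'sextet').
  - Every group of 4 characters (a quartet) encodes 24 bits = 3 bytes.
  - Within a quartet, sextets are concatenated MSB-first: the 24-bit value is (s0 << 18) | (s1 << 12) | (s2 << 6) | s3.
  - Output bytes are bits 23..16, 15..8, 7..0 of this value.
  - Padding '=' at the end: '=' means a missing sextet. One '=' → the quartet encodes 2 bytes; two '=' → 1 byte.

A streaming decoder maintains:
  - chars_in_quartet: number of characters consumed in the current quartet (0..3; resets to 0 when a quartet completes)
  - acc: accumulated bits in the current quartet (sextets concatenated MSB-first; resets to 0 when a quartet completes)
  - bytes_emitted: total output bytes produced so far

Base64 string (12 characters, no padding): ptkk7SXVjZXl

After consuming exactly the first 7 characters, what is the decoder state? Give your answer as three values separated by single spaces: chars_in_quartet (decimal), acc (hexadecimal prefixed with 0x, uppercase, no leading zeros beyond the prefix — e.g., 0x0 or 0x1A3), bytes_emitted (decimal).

Answer: 3 0x3B497 3

Derivation:
After char 0 ('p'=41): chars_in_quartet=1 acc=0x29 bytes_emitted=0
After char 1 ('t'=45): chars_in_quartet=2 acc=0xA6D bytes_emitted=0
After char 2 ('k'=36): chars_in_quartet=3 acc=0x29B64 bytes_emitted=0
After char 3 ('k'=36): chars_in_quartet=4 acc=0xA6D924 -> emit A6 D9 24, reset; bytes_emitted=3
After char 4 ('7'=59): chars_in_quartet=1 acc=0x3B bytes_emitted=3
After char 5 ('S'=18): chars_in_quartet=2 acc=0xED2 bytes_emitted=3
After char 6 ('X'=23): chars_in_quartet=3 acc=0x3B497 bytes_emitted=3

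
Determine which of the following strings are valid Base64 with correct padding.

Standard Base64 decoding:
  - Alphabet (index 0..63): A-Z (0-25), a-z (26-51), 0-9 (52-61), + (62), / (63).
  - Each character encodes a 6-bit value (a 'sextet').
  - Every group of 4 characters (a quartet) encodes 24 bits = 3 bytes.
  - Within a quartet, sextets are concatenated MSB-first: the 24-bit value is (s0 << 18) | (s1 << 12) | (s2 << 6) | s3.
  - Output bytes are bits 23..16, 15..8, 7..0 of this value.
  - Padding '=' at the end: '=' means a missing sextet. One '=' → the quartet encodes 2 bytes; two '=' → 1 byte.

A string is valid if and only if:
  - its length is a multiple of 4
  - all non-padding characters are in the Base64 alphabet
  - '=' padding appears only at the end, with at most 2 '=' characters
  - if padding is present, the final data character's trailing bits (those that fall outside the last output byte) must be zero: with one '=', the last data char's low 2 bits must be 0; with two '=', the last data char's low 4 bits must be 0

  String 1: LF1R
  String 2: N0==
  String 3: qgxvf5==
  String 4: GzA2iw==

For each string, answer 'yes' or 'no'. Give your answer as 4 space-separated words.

Answer: yes no no yes

Derivation:
String 1: 'LF1R' → valid
String 2: 'N0==' → invalid (bad trailing bits)
String 3: 'qgxvf5==' → invalid (bad trailing bits)
String 4: 'GzA2iw==' → valid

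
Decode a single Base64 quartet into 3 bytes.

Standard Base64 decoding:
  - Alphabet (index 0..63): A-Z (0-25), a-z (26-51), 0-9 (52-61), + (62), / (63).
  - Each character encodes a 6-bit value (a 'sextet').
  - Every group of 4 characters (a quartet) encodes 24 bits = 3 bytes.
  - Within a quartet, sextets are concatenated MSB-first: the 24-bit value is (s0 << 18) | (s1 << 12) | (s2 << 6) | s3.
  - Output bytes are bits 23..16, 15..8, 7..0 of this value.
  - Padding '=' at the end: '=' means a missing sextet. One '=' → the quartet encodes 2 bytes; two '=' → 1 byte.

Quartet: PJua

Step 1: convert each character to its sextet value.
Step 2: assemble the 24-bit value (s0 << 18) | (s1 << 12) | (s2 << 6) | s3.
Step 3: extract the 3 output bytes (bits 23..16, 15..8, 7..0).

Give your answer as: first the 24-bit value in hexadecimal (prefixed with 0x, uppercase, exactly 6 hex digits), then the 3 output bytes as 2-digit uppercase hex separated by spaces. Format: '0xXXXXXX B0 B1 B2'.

Sextets: P=15, J=9, u=46, a=26
24-bit: (15<<18) | (9<<12) | (46<<6) | 26
      = 0x3C0000 | 0x009000 | 0x000B80 | 0x00001A
      = 0x3C9B9A
Bytes: (v>>16)&0xFF=3C, (v>>8)&0xFF=9B, v&0xFF=9A

Answer: 0x3C9B9A 3C 9B 9A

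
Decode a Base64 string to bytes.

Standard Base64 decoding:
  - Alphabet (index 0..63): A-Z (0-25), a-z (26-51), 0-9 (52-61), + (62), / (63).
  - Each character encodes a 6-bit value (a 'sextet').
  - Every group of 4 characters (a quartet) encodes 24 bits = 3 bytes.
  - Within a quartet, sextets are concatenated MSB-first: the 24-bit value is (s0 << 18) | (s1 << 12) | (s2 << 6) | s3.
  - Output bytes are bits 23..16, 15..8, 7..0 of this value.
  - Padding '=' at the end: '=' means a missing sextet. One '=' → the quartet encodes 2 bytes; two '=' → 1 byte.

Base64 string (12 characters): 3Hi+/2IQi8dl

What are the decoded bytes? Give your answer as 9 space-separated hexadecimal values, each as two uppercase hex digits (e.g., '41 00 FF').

After char 0 ('3'=55): chars_in_quartet=1 acc=0x37 bytes_emitted=0
After char 1 ('H'=7): chars_in_quartet=2 acc=0xDC7 bytes_emitted=0
After char 2 ('i'=34): chars_in_quartet=3 acc=0x371E2 bytes_emitted=0
After char 3 ('+'=62): chars_in_quartet=4 acc=0xDC78BE -> emit DC 78 BE, reset; bytes_emitted=3
After char 4 ('/'=63): chars_in_quartet=1 acc=0x3F bytes_emitted=3
After char 5 ('2'=54): chars_in_quartet=2 acc=0xFF6 bytes_emitted=3
After char 6 ('I'=8): chars_in_quartet=3 acc=0x3FD88 bytes_emitted=3
After char 7 ('Q'=16): chars_in_quartet=4 acc=0xFF6210 -> emit FF 62 10, reset; bytes_emitted=6
After char 8 ('i'=34): chars_in_quartet=1 acc=0x22 bytes_emitted=6
After char 9 ('8'=60): chars_in_quartet=2 acc=0x8BC bytes_emitted=6
After char 10 ('d'=29): chars_in_quartet=3 acc=0x22F1D bytes_emitted=6
After char 11 ('l'=37): chars_in_quartet=4 acc=0x8BC765 -> emit 8B C7 65, reset; bytes_emitted=9

Answer: DC 78 BE FF 62 10 8B C7 65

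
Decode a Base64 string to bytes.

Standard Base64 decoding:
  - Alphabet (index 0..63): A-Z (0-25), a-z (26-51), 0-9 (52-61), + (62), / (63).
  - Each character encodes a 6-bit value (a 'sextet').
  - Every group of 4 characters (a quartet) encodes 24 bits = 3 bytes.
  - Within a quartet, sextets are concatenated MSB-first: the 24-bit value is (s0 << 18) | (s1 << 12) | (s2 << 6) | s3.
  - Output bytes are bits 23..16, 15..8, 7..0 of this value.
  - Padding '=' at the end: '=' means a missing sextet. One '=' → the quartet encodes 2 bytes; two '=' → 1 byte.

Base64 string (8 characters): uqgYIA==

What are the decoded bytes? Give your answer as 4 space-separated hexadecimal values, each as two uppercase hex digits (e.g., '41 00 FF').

After char 0 ('u'=46): chars_in_quartet=1 acc=0x2E bytes_emitted=0
After char 1 ('q'=42): chars_in_quartet=2 acc=0xBAA bytes_emitted=0
After char 2 ('g'=32): chars_in_quartet=3 acc=0x2EAA0 bytes_emitted=0
After char 3 ('Y'=24): chars_in_quartet=4 acc=0xBAA818 -> emit BA A8 18, reset; bytes_emitted=3
After char 4 ('I'=8): chars_in_quartet=1 acc=0x8 bytes_emitted=3
After char 5 ('A'=0): chars_in_quartet=2 acc=0x200 bytes_emitted=3
Padding '==': partial quartet acc=0x200 -> emit 20; bytes_emitted=4

Answer: BA A8 18 20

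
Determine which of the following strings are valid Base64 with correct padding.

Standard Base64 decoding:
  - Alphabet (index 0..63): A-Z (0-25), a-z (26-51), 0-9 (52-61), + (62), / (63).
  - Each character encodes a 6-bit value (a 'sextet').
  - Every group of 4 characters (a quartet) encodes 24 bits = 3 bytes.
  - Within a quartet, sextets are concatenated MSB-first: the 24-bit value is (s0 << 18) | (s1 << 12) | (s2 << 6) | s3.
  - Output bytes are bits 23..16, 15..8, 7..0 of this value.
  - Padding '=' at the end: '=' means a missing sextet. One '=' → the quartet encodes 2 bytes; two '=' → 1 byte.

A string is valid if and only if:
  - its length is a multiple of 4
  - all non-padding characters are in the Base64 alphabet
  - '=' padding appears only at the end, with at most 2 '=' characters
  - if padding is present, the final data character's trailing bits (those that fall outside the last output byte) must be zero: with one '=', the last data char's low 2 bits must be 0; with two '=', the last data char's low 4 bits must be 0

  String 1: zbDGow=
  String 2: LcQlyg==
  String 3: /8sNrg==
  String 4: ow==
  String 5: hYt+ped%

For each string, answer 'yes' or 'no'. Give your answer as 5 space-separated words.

String 1: 'zbDGow=' → invalid (len=7 not mult of 4)
String 2: 'LcQlyg==' → valid
String 3: '/8sNrg==' → valid
String 4: 'ow==' → valid
String 5: 'hYt+ped%' → invalid (bad char(s): ['%'])

Answer: no yes yes yes no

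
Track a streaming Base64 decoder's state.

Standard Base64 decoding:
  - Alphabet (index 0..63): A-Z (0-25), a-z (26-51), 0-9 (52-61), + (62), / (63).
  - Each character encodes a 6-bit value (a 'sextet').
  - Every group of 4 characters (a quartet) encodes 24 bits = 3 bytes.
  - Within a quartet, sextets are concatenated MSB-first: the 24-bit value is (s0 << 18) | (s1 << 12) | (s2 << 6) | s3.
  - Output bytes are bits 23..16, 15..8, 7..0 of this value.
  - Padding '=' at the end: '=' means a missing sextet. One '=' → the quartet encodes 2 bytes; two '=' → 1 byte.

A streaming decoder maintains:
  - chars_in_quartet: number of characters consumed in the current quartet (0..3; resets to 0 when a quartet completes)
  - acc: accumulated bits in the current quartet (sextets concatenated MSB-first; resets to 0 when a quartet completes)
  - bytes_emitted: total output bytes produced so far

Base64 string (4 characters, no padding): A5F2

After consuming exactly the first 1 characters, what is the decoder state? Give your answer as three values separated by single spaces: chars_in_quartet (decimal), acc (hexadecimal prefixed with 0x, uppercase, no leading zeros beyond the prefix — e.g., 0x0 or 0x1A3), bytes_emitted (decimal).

After char 0 ('A'=0): chars_in_quartet=1 acc=0x0 bytes_emitted=0

Answer: 1 0x0 0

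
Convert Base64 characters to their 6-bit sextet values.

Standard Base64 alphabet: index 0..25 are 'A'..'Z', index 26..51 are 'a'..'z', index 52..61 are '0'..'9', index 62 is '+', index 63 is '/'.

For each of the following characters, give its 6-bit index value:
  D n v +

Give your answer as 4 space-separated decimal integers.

Answer: 3 39 47 62

Derivation:
'D': A..Z range, ord('D') − ord('A') = 3
'n': a..z range, 26 + ord('n') − ord('a') = 39
'v': a..z range, 26 + ord('v') − ord('a') = 47
'+': index 62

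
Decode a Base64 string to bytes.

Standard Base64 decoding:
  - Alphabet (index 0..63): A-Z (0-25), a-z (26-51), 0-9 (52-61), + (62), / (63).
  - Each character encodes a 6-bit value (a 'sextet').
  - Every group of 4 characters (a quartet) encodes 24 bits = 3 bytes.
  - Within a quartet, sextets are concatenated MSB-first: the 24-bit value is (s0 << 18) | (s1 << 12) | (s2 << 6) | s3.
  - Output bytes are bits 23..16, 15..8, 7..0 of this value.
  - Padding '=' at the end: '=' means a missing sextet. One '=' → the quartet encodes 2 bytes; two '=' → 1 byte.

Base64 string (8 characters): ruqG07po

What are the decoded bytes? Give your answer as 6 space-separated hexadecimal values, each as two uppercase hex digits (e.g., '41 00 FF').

After char 0 ('r'=43): chars_in_quartet=1 acc=0x2B bytes_emitted=0
After char 1 ('u'=46): chars_in_quartet=2 acc=0xAEE bytes_emitted=0
After char 2 ('q'=42): chars_in_quartet=3 acc=0x2BBAA bytes_emitted=0
After char 3 ('G'=6): chars_in_quartet=4 acc=0xAEEA86 -> emit AE EA 86, reset; bytes_emitted=3
After char 4 ('0'=52): chars_in_quartet=1 acc=0x34 bytes_emitted=3
After char 5 ('7'=59): chars_in_quartet=2 acc=0xD3B bytes_emitted=3
After char 6 ('p'=41): chars_in_quartet=3 acc=0x34EE9 bytes_emitted=3
After char 7 ('o'=40): chars_in_quartet=4 acc=0xD3BA68 -> emit D3 BA 68, reset; bytes_emitted=6

Answer: AE EA 86 D3 BA 68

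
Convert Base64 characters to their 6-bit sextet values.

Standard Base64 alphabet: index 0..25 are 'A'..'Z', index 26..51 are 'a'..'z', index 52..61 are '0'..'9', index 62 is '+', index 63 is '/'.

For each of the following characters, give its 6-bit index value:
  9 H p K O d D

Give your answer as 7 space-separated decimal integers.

Answer: 61 7 41 10 14 29 3

Derivation:
'9': 0..9 range, 52 + ord('9') − ord('0') = 61
'H': A..Z range, ord('H') − ord('A') = 7
'p': a..z range, 26 + ord('p') − ord('a') = 41
'K': A..Z range, ord('K') − ord('A') = 10
'O': A..Z range, ord('O') − ord('A') = 14
'd': a..z range, 26 + ord('d') − ord('a') = 29
'D': A..Z range, ord('D') − ord('A') = 3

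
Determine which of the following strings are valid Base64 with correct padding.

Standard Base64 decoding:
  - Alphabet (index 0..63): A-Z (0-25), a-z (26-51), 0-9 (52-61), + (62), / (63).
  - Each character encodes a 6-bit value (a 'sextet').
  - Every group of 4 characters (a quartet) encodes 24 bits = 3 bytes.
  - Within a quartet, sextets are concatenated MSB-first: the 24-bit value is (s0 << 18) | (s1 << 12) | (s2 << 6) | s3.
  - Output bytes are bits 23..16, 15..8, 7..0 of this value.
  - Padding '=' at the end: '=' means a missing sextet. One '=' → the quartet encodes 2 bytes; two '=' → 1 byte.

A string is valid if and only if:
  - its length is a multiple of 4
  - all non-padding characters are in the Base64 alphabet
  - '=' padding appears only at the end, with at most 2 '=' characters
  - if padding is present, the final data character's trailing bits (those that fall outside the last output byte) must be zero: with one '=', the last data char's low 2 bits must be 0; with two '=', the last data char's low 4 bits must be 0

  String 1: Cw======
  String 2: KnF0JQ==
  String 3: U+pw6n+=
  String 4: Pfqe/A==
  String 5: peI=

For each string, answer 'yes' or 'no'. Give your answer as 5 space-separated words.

Answer: no yes no yes yes

Derivation:
String 1: 'Cw======' → invalid (6 pad chars (max 2))
String 2: 'KnF0JQ==' → valid
String 3: 'U+pw6n+=' → invalid (bad trailing bits)
String 4: 'Pfqe/A==' → valid
String 5: 'peI=' → valid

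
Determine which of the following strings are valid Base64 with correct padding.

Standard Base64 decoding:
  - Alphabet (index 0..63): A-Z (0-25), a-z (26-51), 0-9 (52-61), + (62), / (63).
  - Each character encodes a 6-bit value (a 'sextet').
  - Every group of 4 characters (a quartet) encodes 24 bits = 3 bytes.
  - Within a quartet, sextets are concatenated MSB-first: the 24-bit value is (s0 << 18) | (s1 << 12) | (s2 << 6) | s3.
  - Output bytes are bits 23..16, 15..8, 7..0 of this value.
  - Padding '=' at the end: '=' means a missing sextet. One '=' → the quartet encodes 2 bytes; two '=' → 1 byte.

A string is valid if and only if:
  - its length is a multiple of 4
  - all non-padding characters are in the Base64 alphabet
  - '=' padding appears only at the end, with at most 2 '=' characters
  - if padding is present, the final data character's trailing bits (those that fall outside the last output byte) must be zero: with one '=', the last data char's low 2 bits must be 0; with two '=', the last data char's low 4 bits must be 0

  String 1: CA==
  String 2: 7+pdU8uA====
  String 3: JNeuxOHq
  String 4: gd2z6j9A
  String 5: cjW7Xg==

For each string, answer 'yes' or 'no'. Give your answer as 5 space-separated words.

String 1: 'CA==' → valid
String 2: '7+pdU8uA====' → invalid (4 pad chars (max 2))
String 3: 'JNeuxOHq' → valid
String 4: 'gd2z6j9A' → valid
String 5: 'cjW7Xg==' → valid

Answer: yes no yes yes yes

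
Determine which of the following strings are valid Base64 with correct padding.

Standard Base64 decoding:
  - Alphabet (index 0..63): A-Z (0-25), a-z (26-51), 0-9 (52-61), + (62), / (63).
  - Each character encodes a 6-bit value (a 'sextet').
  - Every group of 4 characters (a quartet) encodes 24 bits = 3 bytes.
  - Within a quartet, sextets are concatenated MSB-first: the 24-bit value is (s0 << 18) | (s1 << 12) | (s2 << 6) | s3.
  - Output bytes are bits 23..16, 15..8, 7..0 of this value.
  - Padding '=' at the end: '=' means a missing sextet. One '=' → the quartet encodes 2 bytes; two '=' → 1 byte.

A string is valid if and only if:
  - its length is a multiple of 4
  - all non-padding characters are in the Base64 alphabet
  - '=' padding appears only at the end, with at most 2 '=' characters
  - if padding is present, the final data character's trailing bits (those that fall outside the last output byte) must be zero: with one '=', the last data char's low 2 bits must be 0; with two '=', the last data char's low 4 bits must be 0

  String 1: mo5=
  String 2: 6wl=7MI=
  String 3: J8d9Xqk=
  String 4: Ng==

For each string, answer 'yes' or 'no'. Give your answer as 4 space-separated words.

String 1: 'mo5=' → invalid (bad trailing bits)
String 2: '6wl=7MI=' → invalid (bad char(s): ['=']; '=' in middle)
String 3: 'J8d9Xqk=' → valid
String 4: 'Ng==' → valid

Answer: no no yes yes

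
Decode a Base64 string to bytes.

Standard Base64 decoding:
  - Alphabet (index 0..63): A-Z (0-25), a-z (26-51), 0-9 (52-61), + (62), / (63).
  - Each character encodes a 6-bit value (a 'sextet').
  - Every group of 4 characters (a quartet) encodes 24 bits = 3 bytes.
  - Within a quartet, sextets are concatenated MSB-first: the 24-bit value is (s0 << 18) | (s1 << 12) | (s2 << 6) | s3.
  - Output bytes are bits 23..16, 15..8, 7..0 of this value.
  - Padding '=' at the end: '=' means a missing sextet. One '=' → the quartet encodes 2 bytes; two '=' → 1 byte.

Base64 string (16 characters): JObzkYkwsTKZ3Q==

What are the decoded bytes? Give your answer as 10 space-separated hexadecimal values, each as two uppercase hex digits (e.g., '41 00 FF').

After char 0 ('J'=9): chars_in_quartet=1 acc=0x9 bytes_emitted=0
After char 1 ('O'=14): chars_in_quartet=2 acc=0x24E bytes_emitted=0
After char 2 ('b'=27): chars_in_quartet=3 acc=0x939B bytes_emitted=0
After char 3 ('z'=51): chars_in_quartet=4 acc=0x24E6F3 -> emit 24 E6 F3, reset; bytes_emitted=3
After char 4 ('k'=36): chars_in_quartet=1 acc=0x24 bytes_emitted=3
After char 5 ('Y'=24): chars_in_quartet=2 acc=0x918 bytes_emitted=3
After char 6 ('k'=36): chars_in_quartet=3 acc=0x24624 bytes_emitted=3
After char 7 ('w'=48): chars_in_quartet=4 acc=0x918930 -> emit 91 89 30, reset; bytes_emitted=6
After char 8 ('s'=44): chars_in_quartet=1 acc=0x2C bytes_emitted=6
After char 9 ('T'=19): chars_in_quartet=2 acc=0xB13 bytes_emitted=6
After char 10 ('K'=10): chars_in_quartet=3 acc=0x2C4CA bytes_emitted=6
After char 11 ('Z'=25): chars_in_quartet=4 acc=0xB13299 -> emit B1 32 99, reset; bytes_emitted=9
After char 12 ('3'=55): chars_in_quartet=1 acc=0x37 bytes_emitted=9
After char 13 ('Q'=16): chars_in_quartet=2 acc=0xDD0 bytes_emitted=9
Padding '==': partial quartet acc=0xDD0 -> emit DD; bytes_emitted=10

Answer: 24 E6 F3 91 89 30 B1 32 99 DD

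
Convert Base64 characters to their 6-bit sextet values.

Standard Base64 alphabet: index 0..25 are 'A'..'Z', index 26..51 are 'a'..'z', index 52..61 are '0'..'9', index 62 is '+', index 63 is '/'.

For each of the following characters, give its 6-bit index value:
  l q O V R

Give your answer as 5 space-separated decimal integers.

'l': a..z range, 26 + ord('l') − ord('a') = 37
'q': a..z range, 26 + ord('q') − ord('a') = 42
'O': A..Z range, ord('O') − ord('A') = 14
'V': A..Z range, ord('V') − ord('A') = 21
'R': A..Z range, ord('R') − ord('A') = 17

Answer: 37 42 14 21 17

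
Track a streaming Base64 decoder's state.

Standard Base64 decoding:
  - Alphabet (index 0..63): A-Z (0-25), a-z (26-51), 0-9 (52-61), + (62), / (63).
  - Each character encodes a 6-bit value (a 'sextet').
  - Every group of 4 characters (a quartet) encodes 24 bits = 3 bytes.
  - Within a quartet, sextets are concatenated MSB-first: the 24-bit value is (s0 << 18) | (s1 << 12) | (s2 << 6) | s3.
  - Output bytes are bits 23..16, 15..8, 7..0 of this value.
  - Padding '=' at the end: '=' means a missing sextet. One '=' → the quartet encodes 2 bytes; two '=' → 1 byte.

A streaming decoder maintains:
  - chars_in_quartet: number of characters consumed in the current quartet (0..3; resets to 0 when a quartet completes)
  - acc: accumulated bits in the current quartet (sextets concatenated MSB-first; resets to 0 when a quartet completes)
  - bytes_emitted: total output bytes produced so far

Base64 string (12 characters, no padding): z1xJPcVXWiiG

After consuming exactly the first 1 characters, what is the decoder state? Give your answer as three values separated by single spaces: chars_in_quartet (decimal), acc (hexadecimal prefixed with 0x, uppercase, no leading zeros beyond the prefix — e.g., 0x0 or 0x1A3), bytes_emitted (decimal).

Answer: 1 0x33 0

Derivation:
After char 0 ('z'=51): chars_in_quartet=1 acc=0x33 bytes_emitted=0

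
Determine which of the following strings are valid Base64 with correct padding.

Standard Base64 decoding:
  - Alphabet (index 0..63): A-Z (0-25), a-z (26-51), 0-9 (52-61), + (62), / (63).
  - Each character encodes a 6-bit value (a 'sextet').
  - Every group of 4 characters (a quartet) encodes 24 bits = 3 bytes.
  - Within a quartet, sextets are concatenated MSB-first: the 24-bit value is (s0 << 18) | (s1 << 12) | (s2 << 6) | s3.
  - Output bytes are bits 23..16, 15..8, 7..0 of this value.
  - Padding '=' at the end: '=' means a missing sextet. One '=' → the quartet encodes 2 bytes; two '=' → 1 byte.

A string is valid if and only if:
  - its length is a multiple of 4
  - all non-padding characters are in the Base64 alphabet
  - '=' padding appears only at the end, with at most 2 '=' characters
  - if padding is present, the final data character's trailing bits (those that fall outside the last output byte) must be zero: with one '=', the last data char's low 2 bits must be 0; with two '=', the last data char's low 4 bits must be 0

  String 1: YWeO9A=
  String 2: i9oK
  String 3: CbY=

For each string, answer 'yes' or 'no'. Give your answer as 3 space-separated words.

String 1: 'YWeO9A=' → invalid (len=7 not mult of 4)
String 2: 'i9oK' → valid
String 3: 'CbY=' → valid

Answer: no yes yes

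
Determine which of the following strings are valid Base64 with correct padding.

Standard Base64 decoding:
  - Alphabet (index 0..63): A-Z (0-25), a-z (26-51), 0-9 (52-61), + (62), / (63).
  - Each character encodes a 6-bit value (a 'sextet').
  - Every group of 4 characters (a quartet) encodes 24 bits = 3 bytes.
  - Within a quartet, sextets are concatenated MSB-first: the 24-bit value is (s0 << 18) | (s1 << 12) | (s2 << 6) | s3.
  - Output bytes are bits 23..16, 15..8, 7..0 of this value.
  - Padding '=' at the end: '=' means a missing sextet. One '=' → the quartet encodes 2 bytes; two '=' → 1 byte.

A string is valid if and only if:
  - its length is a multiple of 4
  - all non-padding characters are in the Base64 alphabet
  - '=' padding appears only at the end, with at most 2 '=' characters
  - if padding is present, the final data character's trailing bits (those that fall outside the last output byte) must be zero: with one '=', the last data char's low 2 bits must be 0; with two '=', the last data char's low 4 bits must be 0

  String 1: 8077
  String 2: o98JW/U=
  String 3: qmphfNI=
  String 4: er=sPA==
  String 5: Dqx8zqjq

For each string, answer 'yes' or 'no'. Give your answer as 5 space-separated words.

String 1: '8077' → valid
String 2: 'o98JW/U=' → valid
String 3: 'qmphfNI=' → valid
String 4: 'er=sPA==' → invalid (bad char(s): ['=']; '=' in middle)
String 5: 'Dqx8zqjq' → valid

Answer: yes yes yes no yes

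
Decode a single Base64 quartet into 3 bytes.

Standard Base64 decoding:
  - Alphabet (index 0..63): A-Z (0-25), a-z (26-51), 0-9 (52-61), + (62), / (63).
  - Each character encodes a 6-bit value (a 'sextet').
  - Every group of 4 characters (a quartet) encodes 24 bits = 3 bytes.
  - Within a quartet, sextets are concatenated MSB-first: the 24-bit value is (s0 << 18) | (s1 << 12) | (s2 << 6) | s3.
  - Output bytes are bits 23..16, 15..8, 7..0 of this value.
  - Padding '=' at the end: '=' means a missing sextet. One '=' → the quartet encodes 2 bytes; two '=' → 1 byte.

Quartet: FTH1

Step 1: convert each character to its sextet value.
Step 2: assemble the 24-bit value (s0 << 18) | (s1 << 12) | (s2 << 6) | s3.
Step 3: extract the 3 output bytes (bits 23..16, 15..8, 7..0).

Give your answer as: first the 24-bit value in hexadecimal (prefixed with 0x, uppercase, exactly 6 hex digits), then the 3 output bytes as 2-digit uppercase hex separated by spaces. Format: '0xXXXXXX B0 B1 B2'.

Answer: 0x1531F5 15 31 F5

Derivation:
Sextets: F=5, T=19, H=7, 1=53
24-bit: (5<<18) | (19<<12) | (7<<6) | 53
      = 0x140000 | 0x013000 | 0x0001C0 | 0x000035
      = 0x1531F5
Bytes: (v>>16)&0xFF=15, (v>>8)&0xFF=31, v&0xFF=F5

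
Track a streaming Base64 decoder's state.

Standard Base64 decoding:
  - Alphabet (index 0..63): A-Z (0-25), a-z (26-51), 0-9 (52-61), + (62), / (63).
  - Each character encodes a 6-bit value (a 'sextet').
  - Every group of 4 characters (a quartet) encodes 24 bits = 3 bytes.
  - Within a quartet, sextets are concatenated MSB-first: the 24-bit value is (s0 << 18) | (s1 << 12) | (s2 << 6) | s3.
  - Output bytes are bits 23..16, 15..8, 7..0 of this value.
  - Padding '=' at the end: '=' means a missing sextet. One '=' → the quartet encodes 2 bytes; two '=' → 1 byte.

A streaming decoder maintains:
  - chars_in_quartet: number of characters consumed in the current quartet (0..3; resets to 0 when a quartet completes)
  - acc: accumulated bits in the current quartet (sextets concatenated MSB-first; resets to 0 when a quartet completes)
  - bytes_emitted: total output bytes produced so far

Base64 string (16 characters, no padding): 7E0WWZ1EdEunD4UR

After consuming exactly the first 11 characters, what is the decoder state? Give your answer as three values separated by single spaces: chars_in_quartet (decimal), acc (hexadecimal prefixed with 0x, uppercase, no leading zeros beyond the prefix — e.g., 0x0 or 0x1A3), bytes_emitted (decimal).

After char 0 ('7'=59): chars_in_quartet=1 acc=0x3B bytes_emitted=0
After char 1 ('E'=4): chars_in_quartet=2 acc=0xEC4 bytes_emitted=0
After char 2 ('0'=52): chars_in_quartet=3 acc=0x3B134 bytes_emitted=0
After char 3 ('W'=22): chars_in_quartet=4 acc=0xEC4D16 -> emit EC 4D 16, reset; bytes_emitted=3
After char 4 ('W'=22): chars_in_quartet=1 acc=0x16 bytes_emitted=3
After char 5 ('Z'=25): chars_in_quartet=2 acc=0x599 bytes_emitted=3
After char 6 ('1'=53): chars_in_quartet=3 acc=0x16675 bytes_emitted=3
After char 7 ('E'=4): chars_in_quartet=4 acc=0x599D44 -> emit 59 9D 44, reset; bytes_emitted=6
After char 8 ('d'=29): chars_in_quartet=1 acc=0x1D bytes_emitted=6
After char 9 ('E'=4): chars_in_quartet=2 acc=0x744 bytes_emitted=6
After char 10 ('u'=46): chars_in_quartet=3 acc=0x1D12E bytes_emitted=6

Answer: 3 0x1D12E 6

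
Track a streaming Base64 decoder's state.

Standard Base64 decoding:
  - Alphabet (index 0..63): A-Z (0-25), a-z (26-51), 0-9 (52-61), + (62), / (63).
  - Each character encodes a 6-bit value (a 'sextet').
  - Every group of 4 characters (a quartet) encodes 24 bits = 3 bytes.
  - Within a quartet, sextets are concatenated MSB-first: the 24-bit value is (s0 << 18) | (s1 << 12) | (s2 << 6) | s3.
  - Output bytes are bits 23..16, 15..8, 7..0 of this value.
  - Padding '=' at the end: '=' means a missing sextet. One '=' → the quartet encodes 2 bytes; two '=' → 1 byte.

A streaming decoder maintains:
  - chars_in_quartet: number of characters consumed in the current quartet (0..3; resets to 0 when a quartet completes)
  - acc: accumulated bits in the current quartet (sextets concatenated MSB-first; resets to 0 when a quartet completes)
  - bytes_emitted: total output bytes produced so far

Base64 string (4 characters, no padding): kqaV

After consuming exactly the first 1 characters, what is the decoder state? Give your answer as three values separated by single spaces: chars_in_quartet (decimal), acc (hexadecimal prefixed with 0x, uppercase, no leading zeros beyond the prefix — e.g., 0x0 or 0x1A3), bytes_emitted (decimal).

After char 0 ('k'=36): chars_in_quartet=1 acc=0x24 bytes_emitted=0

Answer: 1 0x24 0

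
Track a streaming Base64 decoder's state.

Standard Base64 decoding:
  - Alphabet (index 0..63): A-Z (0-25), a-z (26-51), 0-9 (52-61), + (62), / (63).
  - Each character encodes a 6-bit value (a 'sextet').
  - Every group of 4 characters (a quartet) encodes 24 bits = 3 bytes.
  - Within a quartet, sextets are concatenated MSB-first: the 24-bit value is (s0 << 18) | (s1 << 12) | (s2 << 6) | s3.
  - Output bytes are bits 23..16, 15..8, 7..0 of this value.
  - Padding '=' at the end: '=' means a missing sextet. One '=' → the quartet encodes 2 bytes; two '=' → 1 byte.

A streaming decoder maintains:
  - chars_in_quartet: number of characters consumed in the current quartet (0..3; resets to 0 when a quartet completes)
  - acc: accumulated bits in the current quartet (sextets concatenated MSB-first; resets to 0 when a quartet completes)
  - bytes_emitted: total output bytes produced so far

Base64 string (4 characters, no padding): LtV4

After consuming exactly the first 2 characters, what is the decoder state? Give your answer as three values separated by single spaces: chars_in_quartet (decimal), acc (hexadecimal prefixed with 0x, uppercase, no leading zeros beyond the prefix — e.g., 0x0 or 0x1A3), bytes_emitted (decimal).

Answer: 2 0x2ED 0

Derivation:
After char 0 ('L'=11): chars_in_quartet=1 acc=0xB bytes_emitted=0
After char 1 ('t'=45): chars_in_quartet=2 acc=0x2ED bytes_emitted=0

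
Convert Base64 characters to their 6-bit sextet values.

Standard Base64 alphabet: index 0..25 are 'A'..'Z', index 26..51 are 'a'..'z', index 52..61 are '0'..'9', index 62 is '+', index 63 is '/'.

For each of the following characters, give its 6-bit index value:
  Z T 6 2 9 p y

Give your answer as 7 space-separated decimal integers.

'Z': A..Z range, ord('Z') − ord('A') = 25
'T': A..Z range, ord('T') − ord('A') = 19
'6': 0..9 range, 52 + ord('6') − ord('0') = 58
'2': 0..9 range, 52 + ord('2') − ord('0') = 54
'9': 0..9 range, 52 + ord('9') − ord('0') = 61
'p': a..z range, 26 + ord('p') − ord('a') = 41
'y': a..z range, 26 + ord('y') − ord('a') = 50

Answer: 25 19 58 54 61 41 50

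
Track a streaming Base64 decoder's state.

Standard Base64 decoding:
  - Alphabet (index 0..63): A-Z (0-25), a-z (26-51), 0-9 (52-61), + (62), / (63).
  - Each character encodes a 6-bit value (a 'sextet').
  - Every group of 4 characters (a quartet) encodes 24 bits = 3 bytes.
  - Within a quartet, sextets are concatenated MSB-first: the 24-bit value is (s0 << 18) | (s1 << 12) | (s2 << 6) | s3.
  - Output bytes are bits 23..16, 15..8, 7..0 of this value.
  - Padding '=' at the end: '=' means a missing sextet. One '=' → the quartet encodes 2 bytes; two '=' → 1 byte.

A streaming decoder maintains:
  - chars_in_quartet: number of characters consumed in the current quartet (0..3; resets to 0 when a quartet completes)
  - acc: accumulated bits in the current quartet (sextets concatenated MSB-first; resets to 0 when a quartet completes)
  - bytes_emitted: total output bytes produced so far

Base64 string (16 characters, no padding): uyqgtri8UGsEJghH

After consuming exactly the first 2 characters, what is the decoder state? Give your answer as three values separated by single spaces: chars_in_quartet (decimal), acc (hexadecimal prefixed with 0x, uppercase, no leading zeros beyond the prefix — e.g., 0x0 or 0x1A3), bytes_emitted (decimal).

After char 0 ('u'=46): chars_in_quartet=1 acc=0x2E bytes_emitted=0
After char 1 ('y'=50): chars_in_quartet=2 acc=0xBB2 bytes_emitted=0

Answer: 2 0xBB2 0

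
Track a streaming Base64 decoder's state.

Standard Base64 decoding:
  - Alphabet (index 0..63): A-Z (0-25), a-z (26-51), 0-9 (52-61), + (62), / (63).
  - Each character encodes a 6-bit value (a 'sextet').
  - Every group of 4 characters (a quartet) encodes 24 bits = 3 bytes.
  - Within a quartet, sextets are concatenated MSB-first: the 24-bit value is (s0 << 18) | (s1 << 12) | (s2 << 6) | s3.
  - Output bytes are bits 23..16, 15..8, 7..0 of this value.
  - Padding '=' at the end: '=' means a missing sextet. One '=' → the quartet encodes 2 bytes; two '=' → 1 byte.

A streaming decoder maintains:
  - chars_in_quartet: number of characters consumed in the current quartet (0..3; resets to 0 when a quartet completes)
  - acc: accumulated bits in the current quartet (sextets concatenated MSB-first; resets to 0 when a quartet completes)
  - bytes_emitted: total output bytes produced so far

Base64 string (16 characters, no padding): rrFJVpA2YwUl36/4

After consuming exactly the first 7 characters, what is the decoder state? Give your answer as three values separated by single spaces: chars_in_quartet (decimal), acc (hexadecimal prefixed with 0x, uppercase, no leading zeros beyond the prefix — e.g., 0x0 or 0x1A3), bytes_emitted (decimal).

Answer: 3 0x15A40 3

Derivation:
After char 0 ('r'=43): chars_in_quartet=1 acc=0x2B bytes_emitted=0
After char 1 ('r'=43): chars_in_quartet=2 acc=0xAEB bytes_emitted=0
After char 2 ('F'=5): chars_in_quartet=3 acc=0x2BAC5 bytes_emitted=0
After char 3 ('J'=9): chars_in_quartet=4 acc=0xAEB149 -> emit AE B1 49, reset; bytes_emitted=3
After char 4 ('V'=21): chars_in_quartet=1 acc=0x15 bytes_emitted=3
After char 5 ('p'=41): chars_in_quartet=2 acc=0x569 bytes_emitted=3
After char 6 ('A'=0): chars_in_quartet=3 acc=0x15A40 bytes_emitted=3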